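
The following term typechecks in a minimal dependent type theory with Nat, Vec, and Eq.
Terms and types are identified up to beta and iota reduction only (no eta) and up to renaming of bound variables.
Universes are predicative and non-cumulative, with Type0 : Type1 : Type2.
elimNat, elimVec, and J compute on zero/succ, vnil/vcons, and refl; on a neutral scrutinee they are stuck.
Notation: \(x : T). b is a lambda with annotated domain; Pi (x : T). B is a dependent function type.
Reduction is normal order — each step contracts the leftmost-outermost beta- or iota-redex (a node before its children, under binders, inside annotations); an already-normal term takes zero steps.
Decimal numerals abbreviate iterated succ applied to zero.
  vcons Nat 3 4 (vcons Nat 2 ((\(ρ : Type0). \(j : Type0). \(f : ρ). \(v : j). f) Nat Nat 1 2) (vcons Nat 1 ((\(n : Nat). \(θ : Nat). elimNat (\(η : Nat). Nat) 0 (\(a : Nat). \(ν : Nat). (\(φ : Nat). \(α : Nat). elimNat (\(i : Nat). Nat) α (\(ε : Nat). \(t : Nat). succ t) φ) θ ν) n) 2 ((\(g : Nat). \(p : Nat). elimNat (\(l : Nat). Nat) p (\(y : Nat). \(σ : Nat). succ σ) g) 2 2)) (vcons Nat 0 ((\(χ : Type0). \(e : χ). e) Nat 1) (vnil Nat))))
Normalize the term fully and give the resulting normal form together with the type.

reduced normal form:
  vcons Nat 3 4 (vcons Nat 2 1 (vcons Nat 1 8 (vcons Nat 0 1 (vnil Nat))))
the term's type:
  Vec Nat 4


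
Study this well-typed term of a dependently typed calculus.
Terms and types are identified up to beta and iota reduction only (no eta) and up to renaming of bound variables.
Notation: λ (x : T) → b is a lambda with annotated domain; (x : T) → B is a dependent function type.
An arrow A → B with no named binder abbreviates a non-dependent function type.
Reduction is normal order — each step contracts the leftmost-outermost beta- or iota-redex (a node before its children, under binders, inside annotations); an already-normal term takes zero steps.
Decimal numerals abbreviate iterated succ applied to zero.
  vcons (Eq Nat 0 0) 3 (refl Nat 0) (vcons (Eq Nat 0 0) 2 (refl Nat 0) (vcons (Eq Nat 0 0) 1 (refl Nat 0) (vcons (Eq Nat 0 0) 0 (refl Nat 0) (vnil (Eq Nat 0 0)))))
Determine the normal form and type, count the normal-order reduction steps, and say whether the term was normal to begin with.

resulting normal form:
  vcons (Eq Nat 0 0) 3 (refl Nat 0) (vcons (Eq Nat 0 0) 2 (refl Nat 0) (vcons (Eq Nat 0 0) 1 (refl Nat 0) (vcons (Eq Nat 0 0) 0 (refl Nat 0) (vnil (Eq Nat 0 0)))))
the term's type:
  Vec (Eq Nat 0 0) 4
reduction steps (normal order): 0
already normal: yes


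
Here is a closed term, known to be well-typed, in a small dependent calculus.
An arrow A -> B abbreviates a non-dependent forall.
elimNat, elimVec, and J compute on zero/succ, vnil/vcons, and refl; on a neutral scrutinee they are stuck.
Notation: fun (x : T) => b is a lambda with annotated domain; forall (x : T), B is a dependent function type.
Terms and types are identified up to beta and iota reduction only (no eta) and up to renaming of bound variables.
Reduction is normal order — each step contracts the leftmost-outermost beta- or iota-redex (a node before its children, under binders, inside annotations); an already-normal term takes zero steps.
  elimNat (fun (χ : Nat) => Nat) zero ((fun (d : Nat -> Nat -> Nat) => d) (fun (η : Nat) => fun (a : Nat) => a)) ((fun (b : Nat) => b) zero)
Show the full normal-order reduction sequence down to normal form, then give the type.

normal-order reduction:
  elimNat (fun (χ : Nat) => Nat) zero ((fun (d : Nat -> Nat -> Nat) => d) (fun (η : Nat) => fun (a : Nat) => a)) ((fun (b : Nat) => b) zero)
  ~> elimNat (fun (χ : Nat) => Nat) zero (fun (d : Nat) => fun (η : Nat) => η) ((fun (a : Nat) => a) zero)
  ~> elimNat (fun (χ : Nat) => Nat) zero (fun (d : Nat) => fun (η : Nat) => η) zero
  ~> zero
inferred type:
  Nat


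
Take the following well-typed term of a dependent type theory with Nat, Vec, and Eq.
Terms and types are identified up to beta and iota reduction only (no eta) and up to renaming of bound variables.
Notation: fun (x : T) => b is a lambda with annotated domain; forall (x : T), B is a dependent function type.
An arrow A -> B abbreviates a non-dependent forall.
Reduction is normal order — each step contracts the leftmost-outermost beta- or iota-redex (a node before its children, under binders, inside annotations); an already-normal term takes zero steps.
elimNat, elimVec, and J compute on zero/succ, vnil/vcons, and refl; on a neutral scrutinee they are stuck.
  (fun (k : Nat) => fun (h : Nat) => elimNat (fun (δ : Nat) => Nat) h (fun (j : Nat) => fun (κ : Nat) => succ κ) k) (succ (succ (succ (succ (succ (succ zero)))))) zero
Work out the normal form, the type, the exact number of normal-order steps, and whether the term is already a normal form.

normal form:
  succ (succ (succ (succ (succ (succ zero)))))
type:
  Nat
normal-order step count: 21
term was already normal: no
first redex: a beta-redex


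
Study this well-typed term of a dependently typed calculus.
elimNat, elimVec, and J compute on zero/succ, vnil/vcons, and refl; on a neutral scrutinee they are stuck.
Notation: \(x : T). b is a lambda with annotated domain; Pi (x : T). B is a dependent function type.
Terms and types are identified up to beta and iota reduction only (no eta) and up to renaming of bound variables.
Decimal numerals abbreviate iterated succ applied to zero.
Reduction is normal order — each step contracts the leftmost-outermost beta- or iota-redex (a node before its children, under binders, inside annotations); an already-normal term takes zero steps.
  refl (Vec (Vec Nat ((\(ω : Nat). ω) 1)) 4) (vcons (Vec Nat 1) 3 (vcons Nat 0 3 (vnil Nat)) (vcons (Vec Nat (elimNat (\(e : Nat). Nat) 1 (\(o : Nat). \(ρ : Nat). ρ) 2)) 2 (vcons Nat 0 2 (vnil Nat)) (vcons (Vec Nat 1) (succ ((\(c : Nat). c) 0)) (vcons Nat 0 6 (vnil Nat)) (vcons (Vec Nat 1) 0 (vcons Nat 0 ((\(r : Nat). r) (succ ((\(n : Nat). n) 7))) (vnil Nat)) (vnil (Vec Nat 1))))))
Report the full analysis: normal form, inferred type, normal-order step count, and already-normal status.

reduced normal form:
  refl (Vec (Vec Nat 1) 4) (vcons (Vec Nat 1) 3 (vcons Nat 0 3 (vnil Nat)) (vcons (Vec Nat 1) 2 (vcons Nat 0 2 (vnil Nat)) (vcons (Vec Nat 1) 1 (vcons Nat 0 6 (vnil Nat)) (vcons (Vec Nat 1) 0 (vcons Nat 0 8 (vnil Nat)) (vnil (Vec Nat 1))))))
type:
  Eq (Vec (Vec Nat 1) 4) (vcons (Vec Nat 1) 3 (vcons Nat 0 3 (vnil Nat)) (vcons (Vec Nat 1) 2 (vcons Nat 0 2 (vnil Nat)) (vcons (Vec Nat 1) 1 (vcons Nat 0 6 (vnil Nat)) (vcons (Vec Nat 1) 0 (vcons Nat 0 8 (vnil Nat)) (vnil (Vec Nat 1)))))) (vcons (Vec Nat 1) 3 (vcons Nat 0 3 (vnil Nat)) (vcons (Vec Nat 1) 2 (vcons Nat 0 2 (vnil Nat)) (vcons (Vec Nat 1) 1 (vcons Nat 0 6 (vnil Nat)) (vcons (Vec Nat 1) 0 (vcons Nat 0 8 (vnil Nat)) (vnil (Vec Nat 1))))))
steps to reach normal form (normal order): 11
already normal: no
first contracted redex: a beta-redex


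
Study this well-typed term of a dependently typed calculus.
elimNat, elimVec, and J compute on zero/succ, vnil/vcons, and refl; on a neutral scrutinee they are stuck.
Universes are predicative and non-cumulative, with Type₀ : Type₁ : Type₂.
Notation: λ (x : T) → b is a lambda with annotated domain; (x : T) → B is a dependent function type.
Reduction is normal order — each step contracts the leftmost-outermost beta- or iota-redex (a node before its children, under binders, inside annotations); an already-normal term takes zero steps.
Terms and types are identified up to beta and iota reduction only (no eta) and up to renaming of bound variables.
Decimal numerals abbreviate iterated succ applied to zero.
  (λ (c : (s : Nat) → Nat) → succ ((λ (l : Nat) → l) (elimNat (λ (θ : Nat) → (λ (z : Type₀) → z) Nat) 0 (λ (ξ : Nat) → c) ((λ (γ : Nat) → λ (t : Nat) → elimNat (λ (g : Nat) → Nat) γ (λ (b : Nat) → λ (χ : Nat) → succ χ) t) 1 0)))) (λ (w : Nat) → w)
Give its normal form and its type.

normal form:
  1
the term's type:
  Nat


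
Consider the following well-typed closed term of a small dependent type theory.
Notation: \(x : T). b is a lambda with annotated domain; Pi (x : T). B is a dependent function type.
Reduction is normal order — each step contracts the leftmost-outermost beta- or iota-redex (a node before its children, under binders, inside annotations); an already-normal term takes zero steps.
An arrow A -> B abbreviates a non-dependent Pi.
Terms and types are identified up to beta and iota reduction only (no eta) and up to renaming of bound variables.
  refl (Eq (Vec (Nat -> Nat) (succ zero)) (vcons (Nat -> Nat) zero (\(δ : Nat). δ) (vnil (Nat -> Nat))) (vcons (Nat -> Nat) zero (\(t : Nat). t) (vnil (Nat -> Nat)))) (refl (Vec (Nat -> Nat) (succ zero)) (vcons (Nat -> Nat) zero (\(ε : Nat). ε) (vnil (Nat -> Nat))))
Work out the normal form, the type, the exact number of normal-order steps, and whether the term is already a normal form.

resulting normal form:
  refl (Eq (Vec (Nat -> Nat) (succ zero)) (vcons (Nat -> Nat) zero (\(δ : Nat). δ) (vnil (Nat -> Nat))) (vcons (Nat -> Nat) zero (\(t : Nat). t) (vnil (Nat -> Nat)))) (refl (Vec (Nat -> Nat) (succ zero)) (vcons (Nat -> Nat) zero (\(ε : Nat). ε) (vnil (Nat -> Nat))))
the term's type:
  Eq (Eq (Vec (Nat -> Nat) (succ zero)) (vcons (Nat -> Nat) zero (\(δ : Nat). δ) (vnil (Nat -> Nat))) (vcons (Nat -> Nat) zero (\(t : Nat). t) (vnil (Nat -> Nat)))) (refl (Vec (Nat -> Nat) (succ zero)) (vcons (Nat -> Nat) zero (\(ε : Nat). ε) (vnil (Nat -> Nat)))) (refl (Vec (Nat -> Nat) (succ zero)) (vcons (Nat -> Nat) zero (\(χ : Nat). χ) (vnil (Nat -> Nat))))
reduction steps (normal order): 0
already normal: yes


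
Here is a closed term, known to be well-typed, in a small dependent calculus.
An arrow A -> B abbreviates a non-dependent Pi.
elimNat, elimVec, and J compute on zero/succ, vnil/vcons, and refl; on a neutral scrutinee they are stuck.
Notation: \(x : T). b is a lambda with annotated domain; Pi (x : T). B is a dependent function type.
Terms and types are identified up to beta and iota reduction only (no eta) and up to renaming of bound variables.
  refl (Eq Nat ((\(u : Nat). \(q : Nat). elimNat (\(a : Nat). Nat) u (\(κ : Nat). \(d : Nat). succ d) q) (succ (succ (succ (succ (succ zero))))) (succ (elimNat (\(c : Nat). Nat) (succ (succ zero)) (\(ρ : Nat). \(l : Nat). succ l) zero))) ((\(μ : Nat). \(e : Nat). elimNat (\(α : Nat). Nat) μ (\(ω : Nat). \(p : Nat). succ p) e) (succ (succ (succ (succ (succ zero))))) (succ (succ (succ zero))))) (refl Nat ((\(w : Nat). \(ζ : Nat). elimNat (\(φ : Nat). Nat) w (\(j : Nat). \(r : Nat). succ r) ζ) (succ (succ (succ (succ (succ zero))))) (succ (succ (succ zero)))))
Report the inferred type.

the term's type:
  Eq (Eq Nat (succ (succ (succ (succ (succ (succ (succ (succ zero)))))))) (succ (succ (succ (succ (succ (succ (succ (succ zero))))))))) (refl Nat (succ (succ (succ (succ (succ (succ (succ (succ zero))))))))) (refl Nat (succ (succ (succ (succ (succ (succ (succ (succ zero)))))))))


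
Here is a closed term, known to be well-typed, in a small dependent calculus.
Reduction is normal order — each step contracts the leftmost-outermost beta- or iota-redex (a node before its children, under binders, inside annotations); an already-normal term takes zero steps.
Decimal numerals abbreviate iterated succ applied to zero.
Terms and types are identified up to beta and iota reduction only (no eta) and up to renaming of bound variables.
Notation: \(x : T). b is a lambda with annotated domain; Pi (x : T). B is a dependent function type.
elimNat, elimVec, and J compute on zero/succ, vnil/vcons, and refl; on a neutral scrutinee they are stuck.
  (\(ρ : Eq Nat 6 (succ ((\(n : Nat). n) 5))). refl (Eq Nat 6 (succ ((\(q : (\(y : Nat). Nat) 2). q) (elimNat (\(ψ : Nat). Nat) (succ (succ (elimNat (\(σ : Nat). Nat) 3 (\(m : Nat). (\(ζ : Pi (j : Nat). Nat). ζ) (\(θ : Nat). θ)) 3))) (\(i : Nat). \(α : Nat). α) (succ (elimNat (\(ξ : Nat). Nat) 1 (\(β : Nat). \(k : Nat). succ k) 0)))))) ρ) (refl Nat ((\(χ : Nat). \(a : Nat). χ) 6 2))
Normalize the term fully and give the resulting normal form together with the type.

resulting normal form:
  refl (Eq Nat 6 6) (refl Nat 6)
the term's type:
  Eq (Eq Nat 6 6) (refl Nat 6) (refl Nat 6)
observation: the leftmost-outermost redex is a beta-redex, and normalization takes 25 steps.


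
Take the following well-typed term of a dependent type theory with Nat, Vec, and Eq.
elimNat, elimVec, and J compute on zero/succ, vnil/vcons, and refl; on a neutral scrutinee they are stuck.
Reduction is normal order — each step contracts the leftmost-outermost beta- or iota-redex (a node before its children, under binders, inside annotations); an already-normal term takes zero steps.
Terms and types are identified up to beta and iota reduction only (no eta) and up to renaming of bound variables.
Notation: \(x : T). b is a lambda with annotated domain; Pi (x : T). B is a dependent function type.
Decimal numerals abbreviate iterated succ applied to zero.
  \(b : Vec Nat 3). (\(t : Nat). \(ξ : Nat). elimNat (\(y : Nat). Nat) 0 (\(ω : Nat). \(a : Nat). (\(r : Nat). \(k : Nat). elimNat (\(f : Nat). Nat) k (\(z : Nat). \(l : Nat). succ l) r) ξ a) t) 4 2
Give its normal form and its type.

resulting normal form:
  \(b : Vec Nat 3). 8
the term's type:
  Pi (b : Vec Nat 3). Nat
observation: reduction starts at a beta-redex, and 51 normal-order steps reach the normal form.


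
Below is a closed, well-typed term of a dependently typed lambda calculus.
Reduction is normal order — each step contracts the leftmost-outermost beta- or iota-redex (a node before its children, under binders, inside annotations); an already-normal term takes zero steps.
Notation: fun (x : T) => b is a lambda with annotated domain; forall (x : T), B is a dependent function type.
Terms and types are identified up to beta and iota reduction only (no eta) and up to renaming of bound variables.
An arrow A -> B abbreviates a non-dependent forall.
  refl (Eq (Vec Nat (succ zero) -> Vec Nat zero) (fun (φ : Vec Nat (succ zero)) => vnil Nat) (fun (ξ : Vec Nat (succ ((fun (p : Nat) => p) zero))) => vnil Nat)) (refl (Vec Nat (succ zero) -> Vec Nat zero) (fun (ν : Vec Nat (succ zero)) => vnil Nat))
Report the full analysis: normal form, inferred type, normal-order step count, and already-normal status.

reduced normal form:
  refl (Eq (Vec Nat (succ zero) -> Vec Nat zero) (fun (φ : Vec Nat (succ zero)) => vnil Nat) (fun (ξ : Vec Nat (succ zero)) => vnil Nat)) (refl (Vec Nat (succ zero) -> Vec Nat zero) (fun (p : Vec Nat (succ zero)) => vnil Nat))
type:
  Eq (Eq (Vec Nat (succ zero) -> Vec Nat zero) (fun (φ : Vec Nat (succ zero)) => vnil Nat) (fun (ξ : Vec Nat (succ zero)) => vnil Nat)) (refl (Vec Nat (succ zero) -> Vec Nat zero) (fun (p : Vec Nat (succ zero)) => vnil Nat)) (refl (Vec Nat (succ zero) -> Vec Nat zero) (fun (ν : Vec Nat (succ zero)) => vnil Nat))
reduction steps (normal order): 1
started in normal form: no
first contracted redex: a beta-redex


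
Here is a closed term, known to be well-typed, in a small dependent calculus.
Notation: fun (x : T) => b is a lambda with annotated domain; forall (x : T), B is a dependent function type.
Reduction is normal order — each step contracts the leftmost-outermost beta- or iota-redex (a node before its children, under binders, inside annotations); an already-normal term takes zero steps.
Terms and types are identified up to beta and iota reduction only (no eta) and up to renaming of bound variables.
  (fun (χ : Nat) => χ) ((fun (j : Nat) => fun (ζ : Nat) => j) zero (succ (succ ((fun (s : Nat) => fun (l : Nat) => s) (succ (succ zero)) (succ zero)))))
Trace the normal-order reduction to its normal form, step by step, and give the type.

reduction (normal order):
  (fun (χ : Nat) => χ) ((fun (j : Nat) => fun (ζ : Nat) => j) zero (succ (succ ((fun (s : Nat) => fun (l : Nat) => s) (succ (succ zero)) (succ zero)))))
  ~> (fun (χ : Nat) => fun (j : Nat) => χ) zero (succ (succ ((fun (ζ : Nat) => fun (s : Nat) => ζ) (succ (succ zero)) (succ zero))))
  ~> (fun (χ : Nat) => zero) (succ (succ ((fun (j : Nat) => fun (ζ : Nat) => j) (succ (succ zero)) (succ zero))))
  ~> zero
the term's type:
  Nat


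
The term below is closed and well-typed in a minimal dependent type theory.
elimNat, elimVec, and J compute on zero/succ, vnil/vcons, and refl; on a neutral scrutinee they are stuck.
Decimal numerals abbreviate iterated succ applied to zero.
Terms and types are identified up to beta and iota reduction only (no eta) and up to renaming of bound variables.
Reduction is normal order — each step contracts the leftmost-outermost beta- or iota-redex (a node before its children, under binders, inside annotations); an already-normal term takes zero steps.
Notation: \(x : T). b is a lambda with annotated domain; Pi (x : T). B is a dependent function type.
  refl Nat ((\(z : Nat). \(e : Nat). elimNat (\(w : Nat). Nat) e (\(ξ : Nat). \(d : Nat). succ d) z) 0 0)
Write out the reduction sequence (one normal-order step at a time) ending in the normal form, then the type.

reduction (normal order):
  refl Nat ((\(z : Nat). \(e : Nat). elimNat (\(w : Nat). Nat) e (\(ξ : Nat). \(d : Nat). succ d) z) 0 0)
  ~> refl Nat ((\(z : Nat). elimNat (\(e : Nat). Nat) z (\(w : Nat). \(ξ : Nat). succ ξ) 0) 0)
  ~> refl Nat (elimNat (\(z : Nat). Nat) 0 (\(e : Nat). \(w : Nat). succ w) 0)
  ~> refl Nat 0
inferred type:
  Eq Nat 0 0


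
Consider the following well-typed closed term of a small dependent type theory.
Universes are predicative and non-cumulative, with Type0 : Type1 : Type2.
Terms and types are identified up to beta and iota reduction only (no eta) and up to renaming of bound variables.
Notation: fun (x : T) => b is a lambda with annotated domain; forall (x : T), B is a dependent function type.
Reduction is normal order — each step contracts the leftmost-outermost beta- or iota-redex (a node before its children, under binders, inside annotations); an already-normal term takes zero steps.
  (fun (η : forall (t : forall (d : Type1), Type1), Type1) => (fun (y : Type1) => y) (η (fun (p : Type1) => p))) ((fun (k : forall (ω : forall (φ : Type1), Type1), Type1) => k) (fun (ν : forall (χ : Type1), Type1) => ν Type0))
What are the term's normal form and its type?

reduced normal form:
  Type0
inferred type:
  Type1


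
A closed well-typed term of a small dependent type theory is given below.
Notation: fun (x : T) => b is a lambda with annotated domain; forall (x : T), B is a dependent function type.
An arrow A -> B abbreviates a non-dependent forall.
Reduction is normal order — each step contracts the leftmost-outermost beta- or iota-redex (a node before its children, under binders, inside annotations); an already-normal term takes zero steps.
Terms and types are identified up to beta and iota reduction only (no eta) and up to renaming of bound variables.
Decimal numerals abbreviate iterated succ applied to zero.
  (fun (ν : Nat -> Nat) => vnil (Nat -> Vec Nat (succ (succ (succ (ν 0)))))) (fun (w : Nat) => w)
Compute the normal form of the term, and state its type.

reduced normal form:
  vnil (Nat -> Vec Nat 3)
type:
  Vec (Nat -> Vec Nat 3) 0
observation: 2 normal-order steps separate the term from its normal form.


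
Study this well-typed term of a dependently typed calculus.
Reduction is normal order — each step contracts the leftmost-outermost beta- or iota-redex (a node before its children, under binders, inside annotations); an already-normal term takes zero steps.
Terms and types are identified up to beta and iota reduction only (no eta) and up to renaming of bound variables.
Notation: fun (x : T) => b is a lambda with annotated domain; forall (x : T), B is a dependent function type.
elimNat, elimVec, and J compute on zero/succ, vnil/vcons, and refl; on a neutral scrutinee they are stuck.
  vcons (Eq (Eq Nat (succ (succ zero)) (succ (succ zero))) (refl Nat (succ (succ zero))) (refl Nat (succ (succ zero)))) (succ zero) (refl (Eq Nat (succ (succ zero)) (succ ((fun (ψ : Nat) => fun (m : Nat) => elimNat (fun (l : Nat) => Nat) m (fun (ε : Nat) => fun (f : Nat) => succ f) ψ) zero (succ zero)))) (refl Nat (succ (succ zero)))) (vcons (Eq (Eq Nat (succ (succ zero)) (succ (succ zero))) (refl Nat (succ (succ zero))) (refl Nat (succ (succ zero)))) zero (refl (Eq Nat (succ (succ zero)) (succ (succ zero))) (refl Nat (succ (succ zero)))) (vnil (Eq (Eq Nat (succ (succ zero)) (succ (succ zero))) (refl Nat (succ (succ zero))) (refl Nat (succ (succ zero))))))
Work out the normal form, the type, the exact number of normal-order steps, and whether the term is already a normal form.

reduced normal form:
  vcons (Eq (Eq Nat (succ (succ zero)) (succ (succ zero))) (refl Nat (succ (succ zero))) (refl Nat (succ (succ zero)))) (succ zero) (refl (Eq Nat (succ (succ zero)) (succ (succ zero))) (refl Nat (succ (succ zero)))) (vcons (Eq (Eq Nat (succ (succ zero)) (succ (succ zero))) (refl Nat (succ (succ zero))) (refl Nat (succ (succ zero)))) zero (refl (Eq Nat (succ (succ zero)) (succ (succ zero))) (refl Nat (succ (succ zero)))) (vnil (Eq (Eq Nat (succ (succ zero)) (succ (succ zero))) (refl Nat (succ (succ zero))) (refl Nat (succ (succ zero))))))
the term's type:
  Vec (Eq (Eq Nat (succ (succ zero)) (succ (succ zero))) (refl Nat (succ (succ zero))) (refl Nat (succ (succ zero)))) (succ (succ zero))
steps to reach normal form (normal order): 3
term was already normal: no
first redex: a beta-redex


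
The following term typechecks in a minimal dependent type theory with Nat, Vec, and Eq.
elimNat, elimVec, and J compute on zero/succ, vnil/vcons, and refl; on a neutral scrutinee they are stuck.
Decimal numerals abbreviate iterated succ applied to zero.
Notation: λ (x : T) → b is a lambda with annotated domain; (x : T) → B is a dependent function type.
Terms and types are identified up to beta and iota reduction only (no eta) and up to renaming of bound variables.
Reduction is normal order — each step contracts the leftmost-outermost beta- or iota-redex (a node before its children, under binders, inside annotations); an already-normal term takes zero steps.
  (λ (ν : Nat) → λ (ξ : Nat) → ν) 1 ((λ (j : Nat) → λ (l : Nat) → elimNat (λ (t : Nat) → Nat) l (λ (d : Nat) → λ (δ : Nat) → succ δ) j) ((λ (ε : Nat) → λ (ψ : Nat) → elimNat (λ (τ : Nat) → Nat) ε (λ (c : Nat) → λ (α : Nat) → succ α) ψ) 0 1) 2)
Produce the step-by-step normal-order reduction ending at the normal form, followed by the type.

normal-order reduction sequence:
  (λ (ν : Nat) → λ (ξ : Nat) → ν) 1 ((λ (j : Nat) → λ (l : Nat) → elimNat (λ (t : Nat) → Nat) l (λ (d : Nat) → λ (δ : Nat) → succ δ) j) ((λ (ε : Nat) → λ (ψ : Nat) → elimNat (λ (τ : Nat) → Nat) ε (λ (c : Nat) → λ (α : Nat) → succ α) ψ) 0 1) 2)
  ~> (λ (ν : Nat) → 1) ((λ (ξ : Nat) → λ (j : Nat) → elimNat (λ (l : Nat) → Nat) j (λ (t : Nat) → λ (d : Nat) → succ d) ξ) ((λ (δ : Nat) → λ (ε : Nat) → elimNat (λ (ψ : Nat) → Nat) δ (λ (τ : Nat) → λ (c : Nat) → succ c) ε) 0 1) 2)
  ~> 1
type:
  Nat


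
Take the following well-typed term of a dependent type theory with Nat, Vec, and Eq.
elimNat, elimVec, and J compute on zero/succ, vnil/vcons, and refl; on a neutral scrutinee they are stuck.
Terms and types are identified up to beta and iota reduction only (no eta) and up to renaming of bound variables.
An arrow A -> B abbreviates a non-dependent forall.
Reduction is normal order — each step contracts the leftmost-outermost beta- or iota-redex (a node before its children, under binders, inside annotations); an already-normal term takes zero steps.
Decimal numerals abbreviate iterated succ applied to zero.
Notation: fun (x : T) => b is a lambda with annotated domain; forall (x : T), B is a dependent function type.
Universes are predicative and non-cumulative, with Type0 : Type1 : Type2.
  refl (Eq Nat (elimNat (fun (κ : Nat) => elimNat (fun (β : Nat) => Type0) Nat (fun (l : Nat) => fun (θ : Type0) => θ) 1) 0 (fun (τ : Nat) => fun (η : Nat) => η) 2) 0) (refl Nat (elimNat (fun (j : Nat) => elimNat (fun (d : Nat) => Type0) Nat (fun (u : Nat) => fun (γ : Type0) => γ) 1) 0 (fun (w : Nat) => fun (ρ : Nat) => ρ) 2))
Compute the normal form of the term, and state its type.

normal form:
  refl (Eq Nat 0 0) (refl Nat 0)
type:
  Eq (Eq Nat 0 0) (refl Nat 0) (refl Nat 0)
observation: normalization takes exactly 14 steps under the normal-order strategy.


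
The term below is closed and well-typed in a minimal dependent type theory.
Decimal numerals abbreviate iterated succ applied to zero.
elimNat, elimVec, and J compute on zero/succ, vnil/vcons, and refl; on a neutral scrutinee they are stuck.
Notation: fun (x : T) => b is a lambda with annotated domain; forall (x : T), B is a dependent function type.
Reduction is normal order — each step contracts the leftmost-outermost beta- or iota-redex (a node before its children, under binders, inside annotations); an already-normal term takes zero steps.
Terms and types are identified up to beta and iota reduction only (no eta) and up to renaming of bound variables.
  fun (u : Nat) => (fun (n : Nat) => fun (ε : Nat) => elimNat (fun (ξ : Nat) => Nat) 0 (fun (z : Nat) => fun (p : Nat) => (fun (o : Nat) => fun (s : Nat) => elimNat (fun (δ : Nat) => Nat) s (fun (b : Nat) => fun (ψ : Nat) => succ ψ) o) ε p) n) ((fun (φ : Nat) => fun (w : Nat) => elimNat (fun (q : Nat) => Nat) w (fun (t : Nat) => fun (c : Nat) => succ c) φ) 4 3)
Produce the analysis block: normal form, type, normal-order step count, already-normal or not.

resulting normal form:
  fun (u : Nat) => fun (n : Nat) => elimNat (fun (ε : Nat) => Nat) (elimNat (fun (ξ : Nat) => Nat) (elimNat (fun (z : Nat) => Nat) (elimNat (fun (p : Nat) => Nat) (elimNat (fun (o : Nat) => Nat) (elimNat (fun (s : Nat) => Nat) (elimNat (fun (δ : Nat) => Nat) 0 (fun (b : Nat) => fun (ψ : Nat) => succ ψ) n) (fun (φ : Nat) => fun (w : Nat) => succ w) n) (fun (q : Nat) => fun (t : Nat) => succ t) n) (fun (c : Nat) => fun (ρ : Nat) => succ ρ) n) (fun (e : Nat) => fun (ω : Nat) => succ ω) n) (fun (y : Nat) => fun (k : Nat) => succ k) n) (fun (f : Nat) => fun (μ : Nat) => succ μ) n
type:
  forall (u : Nat), forall (n : Nat), Nat
steps to reach normal form (normal order): 40
started in normal form: no
first redex: a beta-redex


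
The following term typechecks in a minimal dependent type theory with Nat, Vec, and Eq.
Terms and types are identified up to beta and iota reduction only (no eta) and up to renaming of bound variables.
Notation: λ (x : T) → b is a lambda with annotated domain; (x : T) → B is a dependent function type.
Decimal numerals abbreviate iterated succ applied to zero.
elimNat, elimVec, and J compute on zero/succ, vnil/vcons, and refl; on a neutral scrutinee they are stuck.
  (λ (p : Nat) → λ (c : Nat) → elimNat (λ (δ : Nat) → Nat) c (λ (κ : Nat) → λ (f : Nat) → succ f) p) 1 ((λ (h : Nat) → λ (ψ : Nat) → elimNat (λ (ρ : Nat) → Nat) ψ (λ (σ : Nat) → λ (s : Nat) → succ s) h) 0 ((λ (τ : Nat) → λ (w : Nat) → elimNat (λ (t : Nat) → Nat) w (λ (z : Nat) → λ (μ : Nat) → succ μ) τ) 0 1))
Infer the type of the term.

type:
  Nat


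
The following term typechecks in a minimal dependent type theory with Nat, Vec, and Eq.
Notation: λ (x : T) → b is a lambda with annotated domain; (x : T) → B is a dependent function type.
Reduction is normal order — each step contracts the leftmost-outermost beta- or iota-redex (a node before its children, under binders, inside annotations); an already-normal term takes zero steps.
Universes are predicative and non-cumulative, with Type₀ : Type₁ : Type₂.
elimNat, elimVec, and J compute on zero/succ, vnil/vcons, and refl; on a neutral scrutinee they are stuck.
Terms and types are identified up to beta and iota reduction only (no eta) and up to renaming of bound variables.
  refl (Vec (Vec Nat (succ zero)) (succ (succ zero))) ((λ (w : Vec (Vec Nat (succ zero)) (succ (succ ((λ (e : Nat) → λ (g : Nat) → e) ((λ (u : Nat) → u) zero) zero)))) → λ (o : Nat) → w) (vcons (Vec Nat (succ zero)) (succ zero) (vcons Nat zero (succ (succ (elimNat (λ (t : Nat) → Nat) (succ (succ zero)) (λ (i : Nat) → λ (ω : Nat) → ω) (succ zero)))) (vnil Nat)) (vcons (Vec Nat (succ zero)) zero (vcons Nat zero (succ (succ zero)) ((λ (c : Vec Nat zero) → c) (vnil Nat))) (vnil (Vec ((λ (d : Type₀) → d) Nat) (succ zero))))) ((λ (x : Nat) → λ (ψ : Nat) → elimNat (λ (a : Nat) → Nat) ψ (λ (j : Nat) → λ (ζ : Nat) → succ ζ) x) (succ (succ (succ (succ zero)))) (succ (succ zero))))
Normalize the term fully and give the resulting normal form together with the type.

reduced normal form:
  refl (Vec (Vec Nat (succ zero)) (succ (succ zero))) (vcons (Vec Nat (succ zero)) (succ zero) (vcons Nat zero (succ (succ (succ (succ zero)))) (vnil Nat)) (vcons (Vec Nat (succ zero)) zero (vcons Nat zero (succ (succ zero)) (vnil Nat)) (vnil (Vec Nat (succ zero)))))
the term's type:
  Eq (Vec (Vec Nat (succ zero)) (succ (succ zero))) (vcons (Vec Nat (succ zero)) (succ zero) (vcons Nat zero (succ (succ (succ (succ zero)))) (vnil Nat)) (vcons (Vec Nat (succ zero)) zero (vcons Nat zero (succ (succ zero)) (vnil Nat)) (vnil (Vec Nat (succ zero))))) (vcons (Vec Nat (succ zero)) (succ zero) (vcons Nat zero (succ (succ (succ (succ zero)))) (vnil Nat)) (vcons (Vec Nat (succ zero)) zero (vcons Nat zero (succ (succ zero)) (vnil Nat)) (vnil (Vec Nat (succ zero)))))
observation: the term reaches its normal form after 8 normal-order steps.


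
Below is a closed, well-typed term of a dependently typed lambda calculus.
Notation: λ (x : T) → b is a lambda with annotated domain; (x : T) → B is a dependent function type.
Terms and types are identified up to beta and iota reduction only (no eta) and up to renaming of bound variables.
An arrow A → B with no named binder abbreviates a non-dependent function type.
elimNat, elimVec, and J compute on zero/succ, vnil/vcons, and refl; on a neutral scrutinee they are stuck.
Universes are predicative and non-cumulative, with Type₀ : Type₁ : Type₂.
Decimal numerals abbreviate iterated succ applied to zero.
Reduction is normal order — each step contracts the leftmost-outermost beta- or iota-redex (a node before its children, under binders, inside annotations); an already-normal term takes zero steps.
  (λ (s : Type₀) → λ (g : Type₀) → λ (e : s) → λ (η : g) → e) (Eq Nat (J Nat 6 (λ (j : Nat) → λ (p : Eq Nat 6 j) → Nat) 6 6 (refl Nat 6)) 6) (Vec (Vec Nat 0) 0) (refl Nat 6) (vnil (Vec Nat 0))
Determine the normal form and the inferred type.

normal form:
  refl Nat 6
inferred type:
  Eq Nat 6 6


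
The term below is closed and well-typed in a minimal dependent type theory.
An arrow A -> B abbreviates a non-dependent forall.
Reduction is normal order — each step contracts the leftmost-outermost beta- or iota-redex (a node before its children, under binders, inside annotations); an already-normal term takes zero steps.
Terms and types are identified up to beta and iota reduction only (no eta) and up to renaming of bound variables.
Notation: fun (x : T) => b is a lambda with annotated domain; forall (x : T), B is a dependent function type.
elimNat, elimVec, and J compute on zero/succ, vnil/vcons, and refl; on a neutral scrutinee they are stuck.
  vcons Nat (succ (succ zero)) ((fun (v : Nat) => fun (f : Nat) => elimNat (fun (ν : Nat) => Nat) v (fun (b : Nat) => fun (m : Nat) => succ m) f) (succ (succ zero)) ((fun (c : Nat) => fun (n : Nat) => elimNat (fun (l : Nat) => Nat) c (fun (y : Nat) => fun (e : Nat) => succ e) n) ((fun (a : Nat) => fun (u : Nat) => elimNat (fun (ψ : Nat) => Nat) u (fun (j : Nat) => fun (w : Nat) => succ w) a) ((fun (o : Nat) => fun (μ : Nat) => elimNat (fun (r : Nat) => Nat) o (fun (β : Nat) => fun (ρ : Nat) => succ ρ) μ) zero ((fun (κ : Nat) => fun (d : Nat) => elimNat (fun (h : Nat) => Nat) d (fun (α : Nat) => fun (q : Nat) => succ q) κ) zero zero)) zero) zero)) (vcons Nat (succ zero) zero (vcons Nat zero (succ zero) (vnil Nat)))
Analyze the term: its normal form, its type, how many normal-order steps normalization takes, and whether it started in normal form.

resulting normal form:
  vcons Nat (succ (succ zero)) (succ (succ zero)) (vcons Nat (succ zero) zero (vcons Nat zero (succ zero) (vnil Nat)))
inferred type:
  Vec Nat (succ (succ (succ zero)))
normal-order step count: 15
started in normal form: no
first redex: a beta-redex


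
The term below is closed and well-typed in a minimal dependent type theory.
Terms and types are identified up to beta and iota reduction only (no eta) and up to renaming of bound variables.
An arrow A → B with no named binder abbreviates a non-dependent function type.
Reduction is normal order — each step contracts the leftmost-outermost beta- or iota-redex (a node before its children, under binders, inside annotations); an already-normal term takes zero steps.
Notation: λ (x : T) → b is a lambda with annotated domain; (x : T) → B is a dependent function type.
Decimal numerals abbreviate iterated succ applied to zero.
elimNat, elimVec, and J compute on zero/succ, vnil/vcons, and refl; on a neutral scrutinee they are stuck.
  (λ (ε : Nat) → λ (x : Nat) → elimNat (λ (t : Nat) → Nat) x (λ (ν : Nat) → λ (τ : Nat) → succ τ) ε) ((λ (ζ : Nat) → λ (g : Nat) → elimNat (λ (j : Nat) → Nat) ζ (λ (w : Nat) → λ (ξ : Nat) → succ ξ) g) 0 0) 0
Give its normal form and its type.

normal form:
  0
the term's type:
  Nat
observation: 6 normal-order steps separate the term from its normal form.


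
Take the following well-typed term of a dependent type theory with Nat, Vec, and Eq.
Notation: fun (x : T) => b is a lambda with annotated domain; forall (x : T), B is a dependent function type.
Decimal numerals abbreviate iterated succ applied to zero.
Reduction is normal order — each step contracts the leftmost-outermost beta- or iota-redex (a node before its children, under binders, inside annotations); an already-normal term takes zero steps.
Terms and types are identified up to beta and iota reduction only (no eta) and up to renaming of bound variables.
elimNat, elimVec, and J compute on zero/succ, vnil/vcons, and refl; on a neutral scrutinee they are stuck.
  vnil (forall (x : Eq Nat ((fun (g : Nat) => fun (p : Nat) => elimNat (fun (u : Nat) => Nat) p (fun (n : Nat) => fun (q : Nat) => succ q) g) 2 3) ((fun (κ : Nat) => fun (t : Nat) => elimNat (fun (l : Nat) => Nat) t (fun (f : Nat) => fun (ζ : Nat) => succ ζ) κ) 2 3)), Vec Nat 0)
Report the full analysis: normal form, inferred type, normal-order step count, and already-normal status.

normal form:
  vnil (forall (x : Eq Nat 5 5), Vec Nat 0)
inferred type:
  Vec (forall (x : Eq Nat 5 5), Vec Nat 0) 0
steps to reach normal form (normal order): 18
already normal: no
first contracted redex: a beta-redex


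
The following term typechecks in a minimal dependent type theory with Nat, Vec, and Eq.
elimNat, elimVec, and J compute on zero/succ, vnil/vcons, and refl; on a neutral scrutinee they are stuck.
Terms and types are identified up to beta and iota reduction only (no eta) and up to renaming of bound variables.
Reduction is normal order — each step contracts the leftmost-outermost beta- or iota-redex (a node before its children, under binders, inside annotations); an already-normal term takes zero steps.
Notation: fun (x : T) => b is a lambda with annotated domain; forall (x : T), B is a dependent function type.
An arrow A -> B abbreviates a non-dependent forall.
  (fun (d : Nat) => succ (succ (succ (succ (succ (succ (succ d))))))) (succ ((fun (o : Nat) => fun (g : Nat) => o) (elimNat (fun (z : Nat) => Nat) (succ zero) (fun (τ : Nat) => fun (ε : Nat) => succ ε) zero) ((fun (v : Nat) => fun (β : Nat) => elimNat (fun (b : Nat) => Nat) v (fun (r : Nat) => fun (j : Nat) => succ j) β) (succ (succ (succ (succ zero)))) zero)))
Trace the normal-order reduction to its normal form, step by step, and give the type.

normal-order reduction sequence:
  (fun (d : Nat) => succ (succ (succ (succ (succ (succ (succ d))))))) (succ ((fun (o : Nat) => fun (g : Nat) => o) (elimNat (fun (z : Nat) => Nat) (succ zero) (fun (τ : Nat) => fun (ε : Nat) => succ ε) zero) ((fun (v : Nat) => fun (β : Nat) => elimNat (fun (b : Nat) => Nat) v (fun (r : Nat) => fun (j : Nat) => succ j) β) (succ (succ (succ (succ zero)))) zero)))
  ~> succ (succ (succ (succ (succ (succ (succ (succ ((fun (d : Nat) => fun (o : Nat) => d) (elimNat (fun (g : Nat) => Nat) (succ zero) (fun (z : Nat) => fun (τ : Nat) => succ τ) zero) ((fun (ε : Nat) => fun (v : Nat) => elimNat (fun (β : Nat) => Nat) ε (fun (b : Nat) => fun (r : Nat) => succ r) v) (succ (succ (succ (succ zero)))) zero)))))))))
  ~> succ (succ (succ (succ (succ (succ (succ (succ ((fun (d : Nat) => elimNat (fun (o : Nat) => Nat) (succ zero) (fun (g : Nat) => fun (z : Nat) => succ z) zero) ((fun (τ : Nat) => fun (ε : Nat) => elimNat (fun (v : Nat) => Nat) τ (fun (β : Nat) => fun (b : Nat) => succ b) ε) (succ (succ (succ (succ zero)))) zero)))))))))
  ~> succ (succ (succ (succ (succ (succ (succ (succ (elimNat (fun (d : Nat) => Nat) (succ zero) (fun (o : Nat) => fun (g : Nat) => succ g) zero))))))))
  ~> succ (succ (succ (succ (succ (succ (succ (succ (succ zero))))))))
type:
  Nat


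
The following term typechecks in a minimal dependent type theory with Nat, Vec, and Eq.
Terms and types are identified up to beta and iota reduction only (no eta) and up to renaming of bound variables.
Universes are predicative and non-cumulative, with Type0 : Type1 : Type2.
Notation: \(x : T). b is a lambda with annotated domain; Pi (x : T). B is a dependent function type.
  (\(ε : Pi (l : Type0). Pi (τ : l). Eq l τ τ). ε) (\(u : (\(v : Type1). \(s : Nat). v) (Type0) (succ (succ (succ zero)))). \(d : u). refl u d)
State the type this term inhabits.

inferred type:
  Pi (ε : Type0). Pi (l : ε). Eq ε l l


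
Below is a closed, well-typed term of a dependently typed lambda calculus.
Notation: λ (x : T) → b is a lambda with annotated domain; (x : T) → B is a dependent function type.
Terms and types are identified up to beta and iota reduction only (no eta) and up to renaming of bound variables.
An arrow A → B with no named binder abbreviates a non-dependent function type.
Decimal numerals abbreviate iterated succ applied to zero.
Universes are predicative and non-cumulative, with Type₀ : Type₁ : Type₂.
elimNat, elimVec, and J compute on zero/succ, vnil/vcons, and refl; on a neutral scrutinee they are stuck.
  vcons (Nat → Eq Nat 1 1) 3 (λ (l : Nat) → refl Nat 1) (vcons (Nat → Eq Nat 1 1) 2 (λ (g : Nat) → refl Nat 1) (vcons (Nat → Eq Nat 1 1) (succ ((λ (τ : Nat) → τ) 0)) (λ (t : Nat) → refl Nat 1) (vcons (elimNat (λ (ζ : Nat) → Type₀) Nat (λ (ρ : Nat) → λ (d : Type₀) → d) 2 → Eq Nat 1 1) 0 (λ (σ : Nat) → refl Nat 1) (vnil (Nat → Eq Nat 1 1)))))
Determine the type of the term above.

type:
  Vec (Nat → Eq Nat 1 1) 4


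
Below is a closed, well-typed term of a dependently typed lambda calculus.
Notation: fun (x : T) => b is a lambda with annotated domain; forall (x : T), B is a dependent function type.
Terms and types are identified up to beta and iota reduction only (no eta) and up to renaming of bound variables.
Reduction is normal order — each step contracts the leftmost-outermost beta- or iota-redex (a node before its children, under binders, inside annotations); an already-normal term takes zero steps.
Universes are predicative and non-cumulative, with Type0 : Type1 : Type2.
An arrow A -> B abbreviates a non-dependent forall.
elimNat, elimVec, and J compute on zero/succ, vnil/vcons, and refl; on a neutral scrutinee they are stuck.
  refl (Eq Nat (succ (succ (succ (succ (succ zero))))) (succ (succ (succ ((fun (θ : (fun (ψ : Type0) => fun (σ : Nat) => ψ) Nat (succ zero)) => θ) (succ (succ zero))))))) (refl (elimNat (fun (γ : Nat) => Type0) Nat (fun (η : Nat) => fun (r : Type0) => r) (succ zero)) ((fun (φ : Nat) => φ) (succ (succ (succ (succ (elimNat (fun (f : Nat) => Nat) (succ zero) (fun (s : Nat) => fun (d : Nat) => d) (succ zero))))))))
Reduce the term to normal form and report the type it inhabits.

reduced normal form:
  refl (Eq Nat (succ (succ (succ (succ (succ zero))))) (succ (succ (succ (succ (succ zero)))))) (refl Nat (succ (succ (succ (succ (succ zero))))))
the term's type:
  Eq (Eq Nat (succ (succ (succ (succ (succ zero))))) (succ (succ (succ (succ (succ zero)))))) (refl Nat (succ (succ (succ (succ (succ zero)))))) (refl Nat (succ (succ (succ (succ (succ zero))))))
observation: normalization takes exactly 10 steps under the normal-order strategy.
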